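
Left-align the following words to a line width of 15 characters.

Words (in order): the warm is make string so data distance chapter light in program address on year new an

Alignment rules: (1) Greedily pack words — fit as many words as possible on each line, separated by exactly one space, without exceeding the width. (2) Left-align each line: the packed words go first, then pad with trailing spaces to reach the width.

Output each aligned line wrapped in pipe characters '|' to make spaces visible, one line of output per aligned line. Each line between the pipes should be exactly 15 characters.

Answer: |the warm is    |
|make string so |
|data distance  |
|chapter light  |
|in program     |
|address on year|
|new an         |

Derivation:
Line 1: ['the', 'warm', 'is'] (min_width=11, slack=4)
Line 2: ['make', 'string', 'so'] (min_width=14, slack=1)
Line 3: ['data', 'distance'] (min_width=13, slack=2)
Line 4: ['chapter', 'light'] (min_width=13, slack=2)
Line 5: ['in', 'program'] (min_width=10, slack=5)
Line 6: ['address', 'on', 'year'] (min_width=15, slack=0)
Line 7: ['new', 'an'] (min_width=6, slack=9)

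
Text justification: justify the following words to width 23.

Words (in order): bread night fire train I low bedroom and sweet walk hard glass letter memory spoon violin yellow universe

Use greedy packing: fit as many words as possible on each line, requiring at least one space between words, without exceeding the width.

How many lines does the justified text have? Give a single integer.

Answer: 5

Derivation:
Line 1: ['bread', 'night', 'fire', 'train'] (min_width=22, slack=1)
Line 2: ['I', 'low', 'bedroom', 'and', 'sweet'] (min_width=23, slack=0)
Line 3: ['walk', 'hard', 'glass', 'letter'] (min_width=22, slack=1)
Line 4: ['memory', 'spoon', 'violin'] (min_width=19, slack=4)
Line 5: ['yellow', 'universe'] (min_width=15, slack=8)
Total lines: 5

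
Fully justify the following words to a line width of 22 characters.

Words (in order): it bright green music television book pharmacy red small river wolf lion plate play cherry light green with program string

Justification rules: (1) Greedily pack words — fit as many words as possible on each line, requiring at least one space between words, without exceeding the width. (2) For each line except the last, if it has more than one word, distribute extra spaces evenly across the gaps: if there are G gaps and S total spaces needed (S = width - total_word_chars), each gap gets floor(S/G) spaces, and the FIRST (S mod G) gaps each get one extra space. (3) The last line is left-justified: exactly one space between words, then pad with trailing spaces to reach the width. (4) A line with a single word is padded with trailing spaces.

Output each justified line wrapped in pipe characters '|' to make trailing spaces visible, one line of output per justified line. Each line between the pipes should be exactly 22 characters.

Answer: |it  bright green music|
|television        book|
|pharmacy   red   small|
|river  wolf lion plate|
|play    cherry   light|
|green   with   program|
|string                |

Derivation:
Line 1: ['it', 'bright', 'green', 'music'] (min_width=21, slack=1)
Line 2: ['television', 'book'] (min_width=15, slack=7)
Line 3: ['pharmacy', 'red', 'small'] (min_width=18, slack=4)
Line 4: ['river', 'wolf', 'lion', 'plate'] (min_width=21, slack=1)
Line 5: ['play', 'cherry', 'light'] (min_width=17, slack=5)
Line 6: ['green', 'with', 'program'] (min_width=18, slack=4)
Line 7: ['string'] (min_width=6, slack=16)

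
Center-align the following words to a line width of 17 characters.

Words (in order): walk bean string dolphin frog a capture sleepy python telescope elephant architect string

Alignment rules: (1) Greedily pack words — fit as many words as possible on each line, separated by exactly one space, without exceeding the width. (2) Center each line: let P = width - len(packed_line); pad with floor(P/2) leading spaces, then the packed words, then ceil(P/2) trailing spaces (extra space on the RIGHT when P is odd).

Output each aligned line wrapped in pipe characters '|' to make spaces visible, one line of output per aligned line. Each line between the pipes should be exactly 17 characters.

Answer: |walk bean string |
| dolphin frog a  |
| capture sleepy  |
|python telescope |
|    elephant     |
|architect string |

Derivation:
Line 1: ['walk', 'bean', 'string'] (min_width=16, slack=1)
Line 2: ['dolphin', 'frog', 'a'] (min_width=14, slack=3)
Line 3: ['capture', 'sleepy'] (min_width=14, slack=3)
Line 4: ['python', 'telescope'] (min_width=16, slack=1)
Line 5: ['elephant'] (min_width=8, slack=9)
Line 6: ['architect', 'string'] (min_width=16, slack=1)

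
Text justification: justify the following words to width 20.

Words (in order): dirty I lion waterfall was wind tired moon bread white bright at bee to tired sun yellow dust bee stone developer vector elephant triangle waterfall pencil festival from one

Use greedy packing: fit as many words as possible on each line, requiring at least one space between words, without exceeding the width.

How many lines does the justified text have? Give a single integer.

Line 1: ['dirty', 'I', 'lion'] (min_width=12, slack=8)
Line 2: ['waterfall', 'was', 'wind'] (min_width=18, slack=2)
Line 3: ['tired', 'moon', 'bread'] (min_width=16, slack=4)
Line 4: ['white', 'bright', 'at', 'bee'] (min_width=19, slack=1)
Line 5: ['to', 'tired', 'sun', 'yellow'] (min_width=19, slack=1)
Line 6: ['dust', 'bee', 'stone'] (min_width=14, slack=6)
Line 7: ['developer', 'vector'] (min_width=16, slack=4)
Line 8: ['elephant', 'triangle'] (min_width=17, slack=3)
Line 9: ['waterfall', 'pencil'] (min_width=16, slack=4)
Line 10: ['festival', 'from', 'one'] (min_width=17, slack=3)
Total lines: 10

Answer: 10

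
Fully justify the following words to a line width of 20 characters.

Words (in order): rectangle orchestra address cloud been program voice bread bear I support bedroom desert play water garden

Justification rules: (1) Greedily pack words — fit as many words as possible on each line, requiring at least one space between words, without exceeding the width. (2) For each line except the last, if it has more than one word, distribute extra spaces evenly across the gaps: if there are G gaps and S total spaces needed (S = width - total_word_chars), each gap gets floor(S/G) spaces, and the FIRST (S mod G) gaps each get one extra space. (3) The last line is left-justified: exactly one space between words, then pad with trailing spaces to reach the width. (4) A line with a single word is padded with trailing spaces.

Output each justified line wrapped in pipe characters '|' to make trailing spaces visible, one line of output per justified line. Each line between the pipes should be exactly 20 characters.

Line 1: ['rectangle', 'orchestra'] (min_width=19, slack=1)
Line 2: ['address', 'cloud', 'been'] (min_width=18, slack=2)
Line 3: ['program', 'voice', 'bread'] (min_width=19, slack=1)
Line 4: ['bear', 'I', 'support'] (min_width=14, slack=6)
Line 5: ['bedroom', 'desert', 'play'] (min_width=19, slack=1)
Line 6: ['water', 'garden'] (min_width=12, slack=8)

Answer: |rectangle  orchestra|
|address  cloud  been|
|program  voice bread|
|bear    I    support|
|bedroom  desert play|
|water garden        |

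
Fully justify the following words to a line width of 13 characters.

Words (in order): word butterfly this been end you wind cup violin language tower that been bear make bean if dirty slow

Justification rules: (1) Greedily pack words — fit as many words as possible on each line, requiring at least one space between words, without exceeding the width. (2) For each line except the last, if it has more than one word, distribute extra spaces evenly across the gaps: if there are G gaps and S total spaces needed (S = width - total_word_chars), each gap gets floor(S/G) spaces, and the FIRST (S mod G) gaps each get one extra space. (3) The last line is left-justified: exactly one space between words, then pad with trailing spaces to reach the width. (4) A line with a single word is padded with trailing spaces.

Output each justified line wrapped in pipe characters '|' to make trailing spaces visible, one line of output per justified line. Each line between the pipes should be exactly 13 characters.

Line 1: ['word'] (min_width=4, slack=9)
Line 2: ['butterfly'] (min_width=9, slack=4)
Line 3: ['this', 'been', 'end'] (min_width=13, slack=0)
Line 4: ['you', 'wind', 'cup'] (min_width=12, slack=1)
Line 5: ['violin'] (min_width=6, slack=7)
Line 6: ['language'] (min_width=8, slack=5)
Line 7: ['tower', 'that'] (min_width=10, slack=3)
Line 8: ['been', 'bear'] (min_width=9, slack=4)
Line 9: ['make', 'bean', 'if'] (min_width=12, slack=1)
Line 10: ['dirty', 'slow'] (min_width=10, slack=3)

Answer: |word         |
|butterfly    |
|this been end|
|you  wind cup|
|violin       |
|language     |
|tower    that|
|been     bear|
|make  bean if|
|dirty slow   |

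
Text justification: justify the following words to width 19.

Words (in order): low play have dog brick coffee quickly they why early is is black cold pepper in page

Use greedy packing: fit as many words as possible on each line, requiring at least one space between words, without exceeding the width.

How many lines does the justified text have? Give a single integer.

Answer: 5

Derivation:
Line 1: ['low', 'play', 'have', 'dog'] (min_width=17, slack=2)
Line 2: ['brick', 'coffee'] (min_width=12, slack=7)
Line 3: ['quickly', 'they', 'why'] (min_width=16, slack=3)
Line 4: ['early', 'is', 'is', 'black'] (min_width=17, slack=2)
Line 5: ['cold', 'pepper', 'in', 'page'] (min_width=19, slack=0)
Total lines: 5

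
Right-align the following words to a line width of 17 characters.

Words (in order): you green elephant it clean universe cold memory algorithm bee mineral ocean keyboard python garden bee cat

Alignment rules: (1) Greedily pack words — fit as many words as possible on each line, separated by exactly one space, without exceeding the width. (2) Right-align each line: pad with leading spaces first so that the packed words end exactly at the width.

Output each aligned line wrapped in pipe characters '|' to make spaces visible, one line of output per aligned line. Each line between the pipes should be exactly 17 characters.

Line 1: ['you', 'green'] (min_width=9, slack=8)
Line 2: ['elephant', 'it', 'clean'] (min_width=17, slack=0)
Line 3: ['universe', 'cold'] (min_width=13, slack=4)
Line 4: ['memory', 'algorithm'] (min_width=16, slack=1)
Line 5: ['bee', 'mineral', 'ocean'] (min_width=17, slack=0)
Line 6: ['keyboard', 'python'] (min_width=15, slack=2)
Line 7: ['garden', 'bee', 'cat'] (min_width=14, slack=3)

Answer: |        you green|
|elephant it clean|
|    universe cold|
| memory algorithm|
|bee mineral ocean|
|  keyboard python|
|   garden bee cat|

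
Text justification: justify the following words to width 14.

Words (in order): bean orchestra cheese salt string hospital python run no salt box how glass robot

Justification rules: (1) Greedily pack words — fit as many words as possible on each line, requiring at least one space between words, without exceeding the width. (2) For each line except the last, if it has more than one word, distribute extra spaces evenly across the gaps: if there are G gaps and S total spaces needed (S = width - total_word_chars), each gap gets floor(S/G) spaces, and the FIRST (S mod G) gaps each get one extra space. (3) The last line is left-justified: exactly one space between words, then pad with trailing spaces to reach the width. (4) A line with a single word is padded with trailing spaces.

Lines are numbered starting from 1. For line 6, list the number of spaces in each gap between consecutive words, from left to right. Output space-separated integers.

Line 1: ['bean', 'orchestra'] (min_width=14, slack=0)
Line 2: ['cheese', 'salt'] (min_width=11, slack=3)
Line 3: ['string'] (min_width=6, slack=8)
Line 4: ['hospital'] (min_width=8, slack=6)
Line 5: ['python', 'run', 'no'] (min_width=13, slack=1)
Line 6: ['salt', 'box', 'how'] (min_width=12, slack=2)
Line 7: ['glass', 'robot'] (min_width=11, slack=3)

Answer: 2 2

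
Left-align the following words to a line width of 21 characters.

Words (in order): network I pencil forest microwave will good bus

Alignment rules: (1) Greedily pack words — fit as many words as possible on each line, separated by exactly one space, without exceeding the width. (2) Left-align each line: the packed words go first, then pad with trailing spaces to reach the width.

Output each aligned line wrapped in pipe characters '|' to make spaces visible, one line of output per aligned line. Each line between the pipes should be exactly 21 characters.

Answer: |network I pencil     |
|forest microwave will|
|good bus             |

Derivation:
Line 1: ['network', 'I', 'pencil'] (min_width=16, slack=5)
Line 2: ['forest', 'microwave', 'will'] (min_width=21, slack=0)
Line 3: ['good', 'bus'] (min_width=8, slack=13)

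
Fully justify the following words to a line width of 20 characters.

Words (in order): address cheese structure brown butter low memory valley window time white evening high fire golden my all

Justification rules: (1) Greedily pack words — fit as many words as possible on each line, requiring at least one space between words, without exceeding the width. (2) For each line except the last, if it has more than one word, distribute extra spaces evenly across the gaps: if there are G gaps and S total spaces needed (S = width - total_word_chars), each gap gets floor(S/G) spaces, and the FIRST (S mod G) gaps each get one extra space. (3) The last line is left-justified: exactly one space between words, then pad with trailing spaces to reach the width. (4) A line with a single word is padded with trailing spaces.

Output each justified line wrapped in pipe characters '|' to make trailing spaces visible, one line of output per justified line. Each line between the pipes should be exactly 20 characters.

Line 1: ['address', 'cheese'] (min_width=14, slack=6)
Line 2: ['structure', 'brown'] (min_width=15, slack=5)
Line 3: ['butter', 'low', 'memory'] (min_width=17, slack=3)
Line 4: ['valley', 'window', 'time'] (min_width=18, slack=2)
Line 5: ['white', 'evening', 'high'] (min_width=18, slack=2)
Line 6: ['fire', 'golden', 'my', 'all'] (min_width=18, slack=2)

Answer: |address       cheese|
|structure      brown|
|butter   low  memory|
|valley  window  time|
|white  evening  high|
|fire golden my all  |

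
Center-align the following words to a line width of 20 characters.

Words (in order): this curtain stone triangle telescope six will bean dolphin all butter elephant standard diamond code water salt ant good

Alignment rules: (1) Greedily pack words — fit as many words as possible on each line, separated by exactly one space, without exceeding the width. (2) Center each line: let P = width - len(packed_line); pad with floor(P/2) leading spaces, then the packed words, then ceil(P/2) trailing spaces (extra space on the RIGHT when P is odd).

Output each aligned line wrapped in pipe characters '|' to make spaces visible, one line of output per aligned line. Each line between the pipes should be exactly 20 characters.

Answer: | this curtain stone |
| triangle telescope |
|   six will bean    |
| dolphin all butter |
| elephant standard  |
| diamond code water |
|   salt ant good    |

Derivation:
Line 1: ['this', 'curtain', 'stone'] (min_width=18, slack=2)
Line 2: ['triangle', 'telescope'] (min_width=18, slack=2)
Line 3: ['six', 'will', 'bean'] (min_width=13, slack=7)
Line 4: ['dolphin', 'all', 'butter'] (min_width=18, slack=2)
Line 5: ['elephant', 'standard'] (min_width=17, slack=3)
Line 6: ['diamond', 'code', 'water'] (min_width=18, slack=2)
Line 7: ['salt', 'ant', 'good'] (min_width=13, slack=7)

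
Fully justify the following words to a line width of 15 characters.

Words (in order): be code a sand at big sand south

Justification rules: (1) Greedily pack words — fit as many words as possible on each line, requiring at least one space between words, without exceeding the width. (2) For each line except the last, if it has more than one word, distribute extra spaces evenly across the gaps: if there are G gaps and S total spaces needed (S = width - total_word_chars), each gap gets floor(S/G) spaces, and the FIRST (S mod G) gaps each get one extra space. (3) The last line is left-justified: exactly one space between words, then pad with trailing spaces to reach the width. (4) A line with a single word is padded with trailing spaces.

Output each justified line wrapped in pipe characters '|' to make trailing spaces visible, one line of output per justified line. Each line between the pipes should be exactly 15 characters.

Answer: |be  code a sand|
|at   big   sand|
|south          |

Derivation:
Line 1: ['be', 'code', 'a', 'sand'] (min_width=14, slack=1)
Line 2: ['at', 'big', 'sand'] (min_width=11, slack=4)
Line 3: ['south'] (min_width=5, slack=10)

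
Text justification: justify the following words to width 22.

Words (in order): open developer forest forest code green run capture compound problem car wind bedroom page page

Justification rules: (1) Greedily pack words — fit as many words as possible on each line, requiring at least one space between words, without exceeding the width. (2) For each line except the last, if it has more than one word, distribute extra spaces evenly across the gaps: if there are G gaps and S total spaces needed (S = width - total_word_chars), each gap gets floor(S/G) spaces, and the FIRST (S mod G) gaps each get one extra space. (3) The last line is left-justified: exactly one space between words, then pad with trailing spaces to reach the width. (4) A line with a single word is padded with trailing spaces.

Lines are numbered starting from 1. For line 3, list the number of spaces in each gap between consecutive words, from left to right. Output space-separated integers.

Answer: 7

Derivation:
Line 1: ['open', 'developer', 'forest'] (min_width=21, slack=1)
Line 2: ['forest', 'code', 'green', 'run'] (min_width=21, slack=1)
Line 3: ['capture', 'compound'] (min_width=16, slack=6)
Line 4: ['problem', 'car', 'wind'] (min_width=16, slack=6)
Line 5: ['bedroom', 'page', 'page'] (min_width=17, slack=5)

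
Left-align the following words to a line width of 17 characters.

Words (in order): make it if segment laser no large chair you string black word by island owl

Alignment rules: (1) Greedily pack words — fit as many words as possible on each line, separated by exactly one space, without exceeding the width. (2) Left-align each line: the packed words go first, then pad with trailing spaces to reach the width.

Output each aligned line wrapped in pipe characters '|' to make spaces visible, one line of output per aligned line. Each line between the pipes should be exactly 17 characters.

Line 1: ['make', 'it', 'if'] (min_width=10, slack=7)
Line 2: ['segment', 'laser', 'no'] (min_width=16, slack=1)
Line 3: ['large', 'chair', 'you'] (min_width=15, slack=2)
Line 4: ['string', 'black', 'word'] (min_width=17, slack=0)
Line 5: ['by', 'island', 'owl'] (min_width=13, slack=4)

Answer: |make it if       |
|segment laser no |
|large chair you  |
|string black word|
|by island owl    |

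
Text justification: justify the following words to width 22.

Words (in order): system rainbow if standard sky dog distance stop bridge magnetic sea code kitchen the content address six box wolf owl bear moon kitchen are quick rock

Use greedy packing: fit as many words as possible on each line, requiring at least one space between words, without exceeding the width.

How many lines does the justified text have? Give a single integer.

Answer: 8

Derivation:
Line 1: ['system', 'rainbow', 'if'] (min_width=17, slack=5)
Line 2: ['standard', 'sky', 'dog'] (min_width=16, slack=6)
Line 3: ['distance', 'stop', 'bridge'] (min_width=20, slack=2)
Line 4: ['magnetic', 'sea', 'code'] (min_width=17, slack=5)
Line 5: ['kitchen', 'the', 'content'] (min_width=19, slack=3)
Line 6: ['address', 'six', 'box', 'wolf'] (min_width=20, slack=2)
Line 7: ['owl', 'bear', 'moon', 'kitchen'] (min_width=21, slack=1)
Line 8: ['are', 'quick', 'rock'] (min_width=14, slack=8)
Total lines: 8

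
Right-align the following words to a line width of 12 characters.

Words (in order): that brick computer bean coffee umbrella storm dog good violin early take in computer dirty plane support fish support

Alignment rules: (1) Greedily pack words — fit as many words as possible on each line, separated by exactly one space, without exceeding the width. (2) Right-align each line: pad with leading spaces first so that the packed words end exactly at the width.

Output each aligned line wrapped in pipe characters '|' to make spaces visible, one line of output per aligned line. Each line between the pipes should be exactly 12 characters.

Answer: |  that brick|
|    computer|
| bean coffee|
|    umbrella|
|   storm dog|
| good violin|
|  early take|
| in computer|
| dirty plane|
|support fish|
|     support|

Derivation:
Line 1: ['that', 'brick'] (min_width=10, slack=2)
Line 2: ['computer'] (min_width=8, slack=4)
Line 3: ['bean', 'coffee'] (min_width=11, slack=1)
Line 4: ['umbrella'] (min_width=8, slack=4)
Line 5: ['storm', 'dog'] (min_width=9, slack=3)
Line 6: ['good', 'violin'] (min_width=11, slack=1)
Line 7: ['early', 'take'] (min_width=10, slack=2)
Line 8: ['in', 'computer'] (min_width=11, slack=1)
Line 9: ['dirty', 'plane'] (min_width=11, slack=1)
Line 10: ['support', 'fish'] (min_width=12, slack=0)
Line 11: ['support'] (min_width=7, slack=5)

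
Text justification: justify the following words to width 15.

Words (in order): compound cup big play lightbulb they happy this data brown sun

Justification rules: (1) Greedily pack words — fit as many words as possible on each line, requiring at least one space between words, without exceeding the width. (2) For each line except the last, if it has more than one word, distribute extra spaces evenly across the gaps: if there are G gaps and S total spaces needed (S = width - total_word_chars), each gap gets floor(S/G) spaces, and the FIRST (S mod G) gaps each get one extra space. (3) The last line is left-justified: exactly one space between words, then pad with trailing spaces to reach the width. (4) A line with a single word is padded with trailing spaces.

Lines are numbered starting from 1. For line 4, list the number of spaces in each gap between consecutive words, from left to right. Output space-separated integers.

Line 1: ['compound', 'cup'] (min_width=12, slack=3)
Line 2: ['big', 'play'] (min_width=8, slack=7)
Line 3: ['lightbulb', 'they'] (min_width=14, slack=1)
Line 4: ['happy', 'this', 'data'] (min_width=15, slack=0)
Line 5: ['brown', 'sun'] (min_width=9, slack=6)

Answer: 1 1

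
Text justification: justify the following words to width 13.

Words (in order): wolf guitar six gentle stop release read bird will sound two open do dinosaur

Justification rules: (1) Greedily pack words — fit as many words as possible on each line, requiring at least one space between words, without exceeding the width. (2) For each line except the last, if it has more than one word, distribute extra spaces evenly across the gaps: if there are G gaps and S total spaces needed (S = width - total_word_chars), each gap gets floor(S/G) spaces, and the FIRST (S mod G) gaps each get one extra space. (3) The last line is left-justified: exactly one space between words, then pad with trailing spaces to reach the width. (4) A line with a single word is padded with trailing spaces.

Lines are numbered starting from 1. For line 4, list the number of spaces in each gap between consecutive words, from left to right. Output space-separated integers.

Answer: 5

Derivation:
Line 1: ['wolf', 'guitar'] (min_width=11, slack=2)
Line 2: ['six', 'gentle'] (min_width=10, slack=3)
Line 3: ['stop', 'release'] (min_width=12, slack=1)
Line 4: ['read', 'bird'] (min_width=9, slack=4)
Line 5: ['will', 'sound'] (min_width=10, slack=3)
Line 6: ['two', 'open', 'do'] (min_width=11, slack=2)
Line 7: ['dinosaur'] (min_width=8, slack=5)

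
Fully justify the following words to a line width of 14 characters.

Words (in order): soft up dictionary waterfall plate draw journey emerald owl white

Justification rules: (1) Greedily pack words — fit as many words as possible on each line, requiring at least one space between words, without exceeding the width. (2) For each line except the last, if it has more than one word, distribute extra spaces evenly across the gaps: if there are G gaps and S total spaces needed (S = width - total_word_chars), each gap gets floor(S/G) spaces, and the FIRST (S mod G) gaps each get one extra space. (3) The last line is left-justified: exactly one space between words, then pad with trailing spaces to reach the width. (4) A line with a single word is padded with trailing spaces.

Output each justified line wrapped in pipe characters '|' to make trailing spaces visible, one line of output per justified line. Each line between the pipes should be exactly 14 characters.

Line 1: ['soft', 'up'] (min_width=7, slack=7)
Line 2: ['dictionary'] (min_width=10, slack=4)
Line 3: ['waterfall'] (min_width=9, slack=5)
Line 4: ['plate', 'draw'] (min_width=10, slack=4)
Line 5: ['journey'] (min_width=7, slack=7)
Line 6: ['emerald', 'owl'] (min_width=11, slack=3)
Line 7: ['white'] (min_width=5, slack=9)

Answer: |soft        up|
|dictionary    |
|waterfall     |
|plate     draw|
|journey       |
|emerald    owl|
|white         |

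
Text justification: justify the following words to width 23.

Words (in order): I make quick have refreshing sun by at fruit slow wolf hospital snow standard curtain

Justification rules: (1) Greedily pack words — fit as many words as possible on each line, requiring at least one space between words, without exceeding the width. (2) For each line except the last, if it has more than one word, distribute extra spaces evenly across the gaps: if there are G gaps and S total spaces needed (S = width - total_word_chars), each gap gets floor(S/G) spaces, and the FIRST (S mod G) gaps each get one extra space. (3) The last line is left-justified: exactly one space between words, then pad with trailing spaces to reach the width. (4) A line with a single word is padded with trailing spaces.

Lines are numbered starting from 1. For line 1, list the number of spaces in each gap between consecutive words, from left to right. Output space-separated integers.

Line 1: ['I', 'make', 'quick', 'have'] (min_width=17, slack=6)
Line 2: ['refreshing', 'sun', 'by', 'at'] (min_width=20, slack=3)
Line 3: ['fruit', 'slow', 'wolf'] (min_width=15, slack=8)
Line 4: ['hospital', 'snow', 'standard'] (min_width=22, slack=1)
Line 5: ['curtain'] (min_width=7, slack=16)

Answer: 3 3 3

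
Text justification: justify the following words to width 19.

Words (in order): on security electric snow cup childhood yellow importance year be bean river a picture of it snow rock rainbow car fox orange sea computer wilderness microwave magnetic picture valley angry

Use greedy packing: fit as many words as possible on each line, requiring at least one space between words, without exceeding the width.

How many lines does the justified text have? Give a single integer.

Line 1: ['on', 'security'] (min_width=11, slack=8)
Line 2: ['electric', 'snow', 'cup'] (min_width=17, slack=2)
Line 3: ['childhood', 'yellow'] (min_width=16, slack=3)
Line 4: ['importance', 'year', 'be'] (min_width=18, slack=1)
Line 5: ['bean', 'river', 'a'] (min_width=12, slack=7)
Line 6: ['picture', 'of', 'it', 'snow'] (min_width=18, slack=1)
Line 7: ['rock', 'rainbow', 'car'] (min_width=16, slack=3)
Line 8: ['fox', 'orange', 'sea'] (min_width=14, slack=5)
Line 9: ['computer', 'wilderness'] (min_width=19, slack=0)
Line 10: ['microwave', 'magnetic'] (min_width=18, slack=1)
Line 11: ['picture', 'valley'] (min_width=14, slack=5)
Line 12: ['angry'] (min_width=5, slack=14)
Total lines: 12

Answer: 12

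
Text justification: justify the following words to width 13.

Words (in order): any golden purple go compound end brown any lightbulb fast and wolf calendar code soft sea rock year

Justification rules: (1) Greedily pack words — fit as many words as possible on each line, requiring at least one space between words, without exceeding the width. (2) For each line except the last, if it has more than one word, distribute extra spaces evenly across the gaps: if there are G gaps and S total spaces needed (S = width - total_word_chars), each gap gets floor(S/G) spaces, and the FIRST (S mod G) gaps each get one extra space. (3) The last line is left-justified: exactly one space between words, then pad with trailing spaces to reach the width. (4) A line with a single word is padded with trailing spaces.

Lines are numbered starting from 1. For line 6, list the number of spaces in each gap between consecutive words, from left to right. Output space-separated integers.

Answer: 1 1

Derivation:
Line 1: ['any', 'golden'] (min_width=10, slack=3)
Line 2: ['purple', 'go'] (min_width=9, slack=4)
Line 3: ['compound', 'end'] (min_width=12, slack=1)
Line 4: ['brown', 'any'] (min_width=9, slack=4)
Line 5: ['lightbulb'] (min_width=9, slack=4)
Line 6: ['fast', 'and', 'wolf'] (min_width=13, slack=0)
Line 7: ['calendar', 'code'] (min_width=13, slack=0)
Line 8: ['soft', 'sea', 'rock'] (min_width=13, slack=0)
Line 9: ['year'] (min_width=4, slack=9)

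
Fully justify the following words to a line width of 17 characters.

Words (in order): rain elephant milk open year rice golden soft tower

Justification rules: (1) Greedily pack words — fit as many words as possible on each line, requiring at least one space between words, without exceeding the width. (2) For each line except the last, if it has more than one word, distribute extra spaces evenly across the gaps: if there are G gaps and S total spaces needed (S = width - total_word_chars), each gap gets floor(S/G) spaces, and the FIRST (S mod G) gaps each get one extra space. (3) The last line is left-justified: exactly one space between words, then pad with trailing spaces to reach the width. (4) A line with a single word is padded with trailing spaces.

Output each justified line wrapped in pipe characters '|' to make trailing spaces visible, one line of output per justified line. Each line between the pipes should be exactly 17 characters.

Line 1: ['rain', 'elephant'] (min_width=13, slack=4)
Line 2: ['milk', 'open', 'year'] (min_width=14, slack=3)
Line 3: ['rice', 'golden', 'soft'] (min_width=16, slack=1)
Line 4: ['tower'] (min_width=5, slack=12)

Answer: |rain     elephant|
|milk   open  year|
|rice  golden soft|
|tower            |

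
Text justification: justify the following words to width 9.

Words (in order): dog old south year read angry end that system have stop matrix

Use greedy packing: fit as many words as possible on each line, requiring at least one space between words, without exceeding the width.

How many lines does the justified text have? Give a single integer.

Answer: 8

Derivation:
Line 1: ['dog', 'old'] (min_width=7, slack=2)
Line 2: ['south'] (min_width=5, slack=4)
Line 3: ['year', 'read'] (min_width=9, slack=0)
Line 4: ['angry', 'end'] (min_width=9, slack=0)
Line 5: ['that'] (min_width=4, slack=5)
Line 6: ['system'] (min_width=6, slack=3)
Line 7: ['have', 'stop'] (min_width=9, slack=0)
Line 8: ['matrix'] (min_width=6, slack=3)
Total lines: 8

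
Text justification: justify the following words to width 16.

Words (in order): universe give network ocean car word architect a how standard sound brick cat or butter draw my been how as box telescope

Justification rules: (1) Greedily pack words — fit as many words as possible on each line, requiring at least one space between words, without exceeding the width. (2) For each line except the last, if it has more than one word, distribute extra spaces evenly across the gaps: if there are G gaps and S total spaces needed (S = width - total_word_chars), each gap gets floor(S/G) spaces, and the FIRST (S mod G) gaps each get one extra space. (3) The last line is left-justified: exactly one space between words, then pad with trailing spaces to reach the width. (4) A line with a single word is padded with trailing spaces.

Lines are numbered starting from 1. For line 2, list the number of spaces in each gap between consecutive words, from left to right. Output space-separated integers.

Answer: 4

Derivation:
Line 1: ['universe', 'give'] (min_width=13, slack=3)
Line 2: ['network', 'ocean'] (min_width=13, slack=3)
Line 3: ['car', 'word'] (min_width=8, slack=8)
Line 4: ['architect', 'a', 'how'] (min_width=15, slack=1)
Line 5: ['standard', 'sound'] (min_width=14, slack=2)
Line 6: ['brick', 'cat', 'or'] (min_width=12, slack=4)
Line 7: ['butter', 'draw', 'my'] (min_width=14, slack=2)
Line 8: ['been', 'how', 'as', 'box'] (min_width=15, slack=1)
Line 9: ['telescope'] (min_width=9, slack=7)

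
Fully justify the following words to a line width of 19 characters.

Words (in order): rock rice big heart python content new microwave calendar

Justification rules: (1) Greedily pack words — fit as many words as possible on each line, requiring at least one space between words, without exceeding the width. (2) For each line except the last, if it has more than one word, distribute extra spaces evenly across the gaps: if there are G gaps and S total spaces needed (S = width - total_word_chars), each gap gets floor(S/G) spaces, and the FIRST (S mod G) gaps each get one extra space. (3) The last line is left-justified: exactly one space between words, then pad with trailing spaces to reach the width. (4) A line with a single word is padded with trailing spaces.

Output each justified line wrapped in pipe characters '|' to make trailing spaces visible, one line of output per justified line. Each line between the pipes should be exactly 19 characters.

Answer: |rock rice big heart|
|python  content new|
|microwave calendar |

Derivation:
Line 1: ['rock', 'rice', 'big', 'heart'] (min_width=19, slack=0)
Line 2: ['python', 'content', 'new'] (min_width=18, slack=1)
Line 3: ['microwave', 'calendar'] (min_width=18, slack=1)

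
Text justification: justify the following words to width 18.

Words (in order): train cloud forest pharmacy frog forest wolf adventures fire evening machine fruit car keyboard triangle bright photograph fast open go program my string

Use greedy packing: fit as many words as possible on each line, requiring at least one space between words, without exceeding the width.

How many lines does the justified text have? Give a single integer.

Answer: 10

Derivation:
Line 1: ['train', 'cloud', 'forest'] (min_width=18, slack=0)
Line 2: ['pharmacy', 'frog'] (min_width=13, slack=5)
Line 3: ['forest', 'wolf'] (min_width=11, slack=7)
Line 4: ['adventures', 'fire'] (min_width=15, slack=3)
Line 5: ['evening', 'machine'] (min_width=15, slack=3)
Line 6: ['fruit', 'car', 'keyboard'] (min_width=18, slack=0)
Line 7: ['triangle', 'bright'] (min_width=15, slack=3)
Line 8: ['photograph', 'fast'] (min_width=15, slack=3)
Line 9: ['open', 'go', 'program', 'my'] (min_width=18, slack=0)
Line 10: ['string'] (min_width=6, slack=12)
Total lines: 10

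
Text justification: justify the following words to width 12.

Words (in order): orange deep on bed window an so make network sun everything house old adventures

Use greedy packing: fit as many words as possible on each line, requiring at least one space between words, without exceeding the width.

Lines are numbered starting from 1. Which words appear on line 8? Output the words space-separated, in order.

Answer: adventures

Derivation:
Line 1: ['orange', 'deep'] (min_width=11, slack=1)
Line 2: ['on', 'bed'] (min_width=6, slack=6)
Line 3: ['window', 'an', 'so'] (min_width=12, slack=0)
Line 4: ['make', 'network'] (min_width=12, slack=0)
Line 5: ['sun'] (min_width=3, slack=9)
Line 6: ['everything'] (min_width=10, slack=2)
Line 7: ['house', 'old'] (min_width=9, slack=3)
Line 8: ['adventures'] (min_width=10, slack=2)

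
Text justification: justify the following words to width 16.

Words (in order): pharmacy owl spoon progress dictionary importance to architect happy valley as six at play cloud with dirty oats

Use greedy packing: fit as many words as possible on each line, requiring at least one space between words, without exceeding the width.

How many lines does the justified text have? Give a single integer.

Line 1: ['pharmacy', 'owl'] (min_width=12, slack=4)
Line 2: ['spoon', 'progress'] (min_width=14, slack=2)
Line 3: ['dictionary'] (min_width=10, slack=6)
Line 4: ['importance', 'to'] (min_width=13, slack=3)
Line 5: ['architect', 'happy'] (min_width=15, slack=1)
Line 6: ['valley', 'as', 'six', 'at'] (min_width=16, slack=0)
Line 7: ['play', 'cloud', 'with'] (min_width=15, slack=1)
Line 8: ['dirty', 'oats'] (min_width=10, slack=6)
Total lines: 8

Answer: 8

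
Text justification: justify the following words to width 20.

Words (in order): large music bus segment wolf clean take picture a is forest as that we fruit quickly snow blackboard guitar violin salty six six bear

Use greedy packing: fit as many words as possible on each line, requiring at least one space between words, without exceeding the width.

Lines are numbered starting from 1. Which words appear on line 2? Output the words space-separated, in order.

Answer: segment wolf clean

Derivation:
Line 1: ['large', 'music', 'bus'] (min_width=15, slack=5)
Line 2: ['segment', 'wolf', 'clean'] (min_width=18, slack=2)
Line 3: ['take', 'picture', 'a', 'is'] (min_width=17, slack=3)
Line 4: ['forest', 'as', 'that', 'we'] (min_width=17, slack=3)
Line 5: ['fruit', 'quickly', 'snow'] (min_width=18, slack=2)
Line 6: ['blackboard', 'guitar'] (min_width=17, slack=3)
Line 7: ['violin', 'salty', 'six', 'six'] (min_width=20, slack=0)
Line 8: ['bear'] (min_width=4, slack=16)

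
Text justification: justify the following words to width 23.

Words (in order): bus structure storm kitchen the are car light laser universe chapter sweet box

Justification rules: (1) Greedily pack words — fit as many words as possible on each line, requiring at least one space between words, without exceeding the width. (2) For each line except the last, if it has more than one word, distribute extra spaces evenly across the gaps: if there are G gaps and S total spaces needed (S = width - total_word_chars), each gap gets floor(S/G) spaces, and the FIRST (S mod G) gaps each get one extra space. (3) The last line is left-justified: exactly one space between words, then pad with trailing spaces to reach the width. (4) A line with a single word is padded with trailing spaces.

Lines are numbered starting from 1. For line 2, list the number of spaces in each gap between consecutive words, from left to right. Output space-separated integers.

Answer: 3 2 2

Derivation:
Line 1: ['bus', 'structure', 'storm'] (min_width=19, slack=4)
Line 2: ['kitchen', 'the', 'are', 'car'] (min_width=19, slack=4)
Line 3: ['light', 'laser', 'universe'] (min_width=20, slack=3)
Line 4: ['chapter', 'sweet', 'box'] (min_width=17, slack=6)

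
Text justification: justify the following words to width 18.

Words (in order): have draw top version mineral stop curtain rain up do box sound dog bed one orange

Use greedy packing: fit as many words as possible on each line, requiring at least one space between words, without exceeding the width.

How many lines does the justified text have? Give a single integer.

Answer: 5

Derivation:
Line 1: ['have', 'draw', 'top'] (min_width=13, slack=5)
Line 2: ['version', 'mineral'] (min_width=15, slack=3)
Line 3: ['stop', 'curtain', 'rain'] (min_width=17, slack=1)
Line 4: ['up', 'do', 'box', 'sound'] (min_width=15, slack=3)
Line 5: ['dog', 'bed', 'one', 'orange'] (min_width=18, slack=0)
Total lines: 5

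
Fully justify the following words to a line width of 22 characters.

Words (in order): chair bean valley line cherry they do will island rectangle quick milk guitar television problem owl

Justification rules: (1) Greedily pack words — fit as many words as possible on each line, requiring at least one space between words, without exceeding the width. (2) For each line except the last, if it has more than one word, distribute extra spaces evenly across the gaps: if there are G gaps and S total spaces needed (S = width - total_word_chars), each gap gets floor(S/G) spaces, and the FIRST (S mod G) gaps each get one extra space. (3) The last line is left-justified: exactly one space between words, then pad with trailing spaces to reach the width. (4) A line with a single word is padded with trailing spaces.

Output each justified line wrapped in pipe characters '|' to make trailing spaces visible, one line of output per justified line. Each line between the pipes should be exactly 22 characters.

Line 1: ['chair', 'bean', 'valley', 'line'] (min_width=22, slack=0)
Line 2: ['cherry', 'they', 'do', 'will'] (min_width=19, slack=3)
Line 3: ['island', 'rectangle', 'quick'] (min_width=22, slack=0)
Line 4: ['milk', 'guitar', 'television'] (min_width=22, slack=0)
Line 5: ['problem', 'owl'] (min_width=11, slack=11)

Answer: |chair bean valley line|
|cherry  they  do  will|
|island rectangle quick|
|milk guitar television|
|problem owl           |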